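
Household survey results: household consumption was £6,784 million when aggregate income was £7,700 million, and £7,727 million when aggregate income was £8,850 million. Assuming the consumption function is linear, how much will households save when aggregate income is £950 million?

S = -299

MPC = (7727 − 6784)/(8850 − 7700) = 943/1150 = 0.82
a = 6784 − 0.82(7700) = 6784 − 6314 = 470
C = 470 + 0.82(950) = 1249
S = 950 − 1249 = -299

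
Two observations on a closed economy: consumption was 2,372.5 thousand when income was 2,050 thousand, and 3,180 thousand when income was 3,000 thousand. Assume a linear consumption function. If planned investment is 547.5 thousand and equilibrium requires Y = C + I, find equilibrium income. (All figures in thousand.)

Y = 7850

MPC = (3180 − 2372.5)/(3000 − 2050) = 807.5/950 = 0.85
a = 2372.5 − 0.85(2050) = 630
Equilibrium: Y = 630 + 0.85Y + 547.5
0.15Y = 1177.5, so Y = 1177.5/0.15 = 7850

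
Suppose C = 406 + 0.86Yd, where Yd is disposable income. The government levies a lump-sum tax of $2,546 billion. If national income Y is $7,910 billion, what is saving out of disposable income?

Yd = Y − T = 7910 − 2546 = 5364
C = 406 + 0.86(5364) = 406 + 4613.04 = 5019.04
S = Yd − C = 5364 − 5019.04 = 344.96

S = 344.96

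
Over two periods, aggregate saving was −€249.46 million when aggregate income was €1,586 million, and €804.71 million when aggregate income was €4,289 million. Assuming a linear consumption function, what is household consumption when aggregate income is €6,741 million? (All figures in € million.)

MPS = ΔS/ΔY = (804.71 − (-249.46))/(4289 − 1586) = 1054.17/2703 = 0.39
MPC = 1 − MPS = 0.61
Autonomous saving = -249.46 − 0.39(1586) = -868, so a = 868
C = 868 + 0.61(6741) = 868 + 4112.01 = 4980.01

C = 4980.01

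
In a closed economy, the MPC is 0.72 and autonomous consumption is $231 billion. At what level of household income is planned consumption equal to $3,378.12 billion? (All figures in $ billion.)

Y = 4371

231 + 0.72Y = 3378.12
0.72Y = 3147.12, so Y = 3147.12/0.72 = 4371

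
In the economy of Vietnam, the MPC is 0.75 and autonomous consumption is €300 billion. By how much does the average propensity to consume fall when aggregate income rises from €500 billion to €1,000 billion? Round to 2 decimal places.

ΔAPC = 0.30

At Y = 500: C = 300 + 0.75(500) = 675, APC = 675/500 = 1.350
At Y = 1000: C = 1050, APC = 1050/1000 = 1.050
Fall in APC = 1.350 − 1.050 = 0.30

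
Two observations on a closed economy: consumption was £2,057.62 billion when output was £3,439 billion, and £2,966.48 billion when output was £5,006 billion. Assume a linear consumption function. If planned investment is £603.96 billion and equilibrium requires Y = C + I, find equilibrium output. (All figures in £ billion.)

MPC = (2966.48 − 2057.62)/(5006 − 3439) = 908.86/1567 = 0.58
a = 2057.62 − 0.58(3439) = 63
Equilibrium: Y = 63 + 0.58Y + 603.96
0.42Y = 666.96, so Y = 666.96/0.42 = 1588

Y = 1588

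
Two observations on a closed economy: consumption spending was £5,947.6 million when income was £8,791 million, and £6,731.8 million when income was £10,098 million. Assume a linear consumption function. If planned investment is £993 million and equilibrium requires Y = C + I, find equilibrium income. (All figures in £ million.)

Y = 4165

MPC = (6731.8 − 5947.6)/(10098 − 8791) = 784.2/1307 = 0.6
a = 5947.6 − 0.6(8791) = 673
Equilibrium: Y = 673 + 0.6Y + 993
0.4Y = 1666, so Y = 1666/0.4 = 4165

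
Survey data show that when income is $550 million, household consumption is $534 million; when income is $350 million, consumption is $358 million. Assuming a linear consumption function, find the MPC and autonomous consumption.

MPC = ΔC/ΔY = (534 − 358)/(550 − 350) = 176/200 = 0.88
a = C − MPC·Y = 358 − 0.88(350) = 358 − 308 = 50

MPC = 0.88; a = 50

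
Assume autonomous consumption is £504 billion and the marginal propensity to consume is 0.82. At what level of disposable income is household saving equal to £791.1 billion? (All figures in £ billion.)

S = Y − C = -504 + 0.18Y
-504 + 0.18Y = 791.1, so 0.18Y = 1295.1 and Y = 7195

Y = 7195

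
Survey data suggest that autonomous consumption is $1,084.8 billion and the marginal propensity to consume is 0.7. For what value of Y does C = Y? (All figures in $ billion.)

At break-even, C = Y: 1084.8 + 0.7Y = Y
0.3Y = 1084.8, so Y = 1084.8/0.3 = 3616

Y = 3616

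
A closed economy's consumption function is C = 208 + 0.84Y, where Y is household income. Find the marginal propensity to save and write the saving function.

MPS = 1 − MPC = 1 − 0.84 = 0.16
S = Y − C = -208 + 0.16Y

MPS = 0.16; S = -208 + 0.16Y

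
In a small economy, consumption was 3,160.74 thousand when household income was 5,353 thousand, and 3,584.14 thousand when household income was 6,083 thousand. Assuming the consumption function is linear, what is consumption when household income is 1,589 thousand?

C = 977.62

MPC = (3584.14 − 3160.74)/(6083 − 5353) = 423.4/730 = 0.58
a = 3160.74 − 0.58(5353) = 3160.74 − 3104.74 = 56
C = 56 + 0.58(1589) = 56 + 921.62 = 977.62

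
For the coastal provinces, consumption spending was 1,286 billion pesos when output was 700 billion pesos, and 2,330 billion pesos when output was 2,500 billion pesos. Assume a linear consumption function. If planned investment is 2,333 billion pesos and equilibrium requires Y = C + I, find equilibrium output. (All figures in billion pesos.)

Y = 7650

MPC = (2330 − 1286)/(2500 − 700) = 1044/1800 = 0.58
a = 1286 − 0.58(700) = 880
Equilibrium: Y = 880 + 0.58Y + 2333
0.42Y = 3213, so Y = 3213/0.42 = 7650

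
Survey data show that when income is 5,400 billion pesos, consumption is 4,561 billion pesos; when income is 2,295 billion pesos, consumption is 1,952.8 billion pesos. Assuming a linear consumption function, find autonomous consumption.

MPC = ΔC/ΔY = (4561 − 1952.8)/(5400 − 2295) = 2608.2/3105 = 0.84
a = C − MPC·Y = 1952.8 − 0.84(2295) = 1952.8 − 1927.8 = 25

a = 25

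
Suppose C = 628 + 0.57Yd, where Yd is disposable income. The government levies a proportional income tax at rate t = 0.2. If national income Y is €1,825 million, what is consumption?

Yd = (1 − 0.2)(1825) = 0.8(1825) = 1460
C = 628 + 0.57(1460) = 628 + 832.2 = 1460.2

C = 1460.2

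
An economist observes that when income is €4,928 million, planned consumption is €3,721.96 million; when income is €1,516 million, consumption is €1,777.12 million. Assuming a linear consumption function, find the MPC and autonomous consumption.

MPC = ΔC/ΔY = (3721.96 − 1777.12)/(4928 − 1516) = 1944.84/3412 = 0.57
a = C − MPC·Y = 1777.12 − 0.57(1516) = 1777.12 − 864.12 = 913

MPC = 0.57; a = 913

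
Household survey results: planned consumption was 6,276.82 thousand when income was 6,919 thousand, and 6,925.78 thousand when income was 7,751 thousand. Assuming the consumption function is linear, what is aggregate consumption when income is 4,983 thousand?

C = 4766.74

MPC = (6925.78 − 6276.82)/(7751 − 6919) = 648.96/832 = 0.78
a = 6276.82 − 0.78(6919) = 6276.82 − 5396.82 = 880
C = 880 + 0.78(4983) = 880 + 3886.74 = 4766.74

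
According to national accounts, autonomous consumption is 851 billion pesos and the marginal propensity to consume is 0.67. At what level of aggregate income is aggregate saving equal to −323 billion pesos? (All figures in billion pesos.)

Y = 1600

S = Y − C = -851 + 0.33Y
-851 + 0.33Y = -323, so 0.33Y = 528 and Y = 1600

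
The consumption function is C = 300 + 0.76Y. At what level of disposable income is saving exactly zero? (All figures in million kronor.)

At break-even, C = Y: 300 + 0.76Y = Y
0.24Y = 300, so Y = 300/0.24 = 1250

Y = 1250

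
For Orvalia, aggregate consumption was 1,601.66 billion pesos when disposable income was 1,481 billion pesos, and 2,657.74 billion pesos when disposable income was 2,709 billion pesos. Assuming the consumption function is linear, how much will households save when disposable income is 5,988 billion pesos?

MPC = (2657.74 − 1601.66)/(2709 − 1481) = 1056.08/1228 = 0.86
a = 1601.66 − 0.86(1481) = 1601.66 − 1273.66 = 328
C = 328 + 0.86(5988) = 5477.68
S = 5988 − 5477.68 = 510.32

S = 510.32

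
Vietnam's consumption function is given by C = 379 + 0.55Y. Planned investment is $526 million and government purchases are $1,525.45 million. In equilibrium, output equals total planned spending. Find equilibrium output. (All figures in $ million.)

Y = 5401

Y = C + I + G = 379 + 0.55Y + 526 + 1525.45
Y − 0.55Y = 2430.45
0.45Y = 2430.45, so Y = 2430.45/0.45 = 5401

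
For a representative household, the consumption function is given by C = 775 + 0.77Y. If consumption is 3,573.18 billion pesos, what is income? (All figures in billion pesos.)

775 + 0.77Y = 3573.18
0.77Y = 2798.18, so Y = 2798.18/0.77 = 3634

Y = 3634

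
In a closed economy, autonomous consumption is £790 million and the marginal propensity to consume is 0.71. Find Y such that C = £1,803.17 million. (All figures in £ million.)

790 + 0.71Y = 1803.17
0.71Y = 1013.17, so Y = 1013.17/0.71 = 1427

Y = 1427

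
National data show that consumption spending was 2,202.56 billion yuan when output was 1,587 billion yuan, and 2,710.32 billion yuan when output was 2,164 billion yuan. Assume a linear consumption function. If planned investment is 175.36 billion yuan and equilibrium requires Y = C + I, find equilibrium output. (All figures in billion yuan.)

Y = 8178

MPC = (2710.32 − 2202.56)/(2164 − 1587) = 507.76/577 = 0.88
a = 2202.56 − 0.88(1587) = 806
Equilibrium: Y = 806 + 0.88Y + 175.36
0.12Y = 981.36, so Y = 981.36/0.12 = 8178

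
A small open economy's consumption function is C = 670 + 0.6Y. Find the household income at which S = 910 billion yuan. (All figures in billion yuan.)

S = Y − C = -670 + 0.4Y
-670 + 0.4Y = 910, so 0.4Y = 1580 and Y = 3950

Y = 3950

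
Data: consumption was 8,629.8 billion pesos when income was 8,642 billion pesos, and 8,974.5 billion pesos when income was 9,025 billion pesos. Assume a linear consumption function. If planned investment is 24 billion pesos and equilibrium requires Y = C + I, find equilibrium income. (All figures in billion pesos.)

Y = 8760

MPC = (8974.5 − 8629.8)/(9025 − 8642) = 344.7/383 = 0.9
a = 8629.8 − 0.9(8642) = 852
Equilibrium: Y = 852 + 0.9Y + 24
0.1Y = 876, so Y = 876/0.1 = 8760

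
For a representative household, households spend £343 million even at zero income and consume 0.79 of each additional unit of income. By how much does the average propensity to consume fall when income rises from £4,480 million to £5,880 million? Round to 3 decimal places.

At Y = 4480: C = 343 + 0.79(4480) = 3882.2, APC = 3882.2/4480 = 0.8666
At Y = 5880: C = 4988.2, APC = 4988.2/5880 = 0.8483
Fall in APC = 0.8666 − 0.8483 = 0.0183 ≈ 0.018

ΔAPC = 0.018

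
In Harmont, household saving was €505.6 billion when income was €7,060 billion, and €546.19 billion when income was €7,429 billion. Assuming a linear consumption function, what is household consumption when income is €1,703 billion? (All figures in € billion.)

C = 1786.67

MPS = ΔS/ΔY = (546.19 − 505.6)/(7429 − 7060) = 40.59/369 = 0.11
MPC = 1 − MPS = 0.89
Autonomous saving = 505.6 − 0.11(7060) = -271, so a = 271
C = 271 + 0.89(1703) = 271 + 1515.67 = 1786.67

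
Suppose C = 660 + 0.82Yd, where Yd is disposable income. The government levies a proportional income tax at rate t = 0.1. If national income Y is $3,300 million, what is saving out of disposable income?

S = -125.4

Yd = (1 − 0.1)(3300) = 0.9(3300) = 2970
C = 660 + 0.82(2970) = 660 + 2435.4 = 3095.4
S = Yd − C = 2970 − 3095.4 = -125.4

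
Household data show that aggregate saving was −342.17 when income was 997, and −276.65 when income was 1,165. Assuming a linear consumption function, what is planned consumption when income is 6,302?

MPS = ΔS/ΔY = (-276.65 − (-342.17))/(1165 − 997) = 65.52/168 = 0.39
MPC = 1 − MPS = 0.61
Autonomous saving = -342.17 − 0.39(997) = -731, so a = 731
C = 731 + 0.61(6302) = 731 + 3844.22 = 4575.22

C = 4575.22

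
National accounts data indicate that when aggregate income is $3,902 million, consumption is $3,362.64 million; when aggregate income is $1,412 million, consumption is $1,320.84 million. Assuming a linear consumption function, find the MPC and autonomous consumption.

MPC = ΔC/ΔY = (3362.64 − 1320.84)/(3902 − 1412) = 2041.8/2490 = 0.82
a = C − MPC·Y = 1320.84 − 0.82(1412) = 1320.84 − 1157.84 = 163

MPC = 0.82; a = 163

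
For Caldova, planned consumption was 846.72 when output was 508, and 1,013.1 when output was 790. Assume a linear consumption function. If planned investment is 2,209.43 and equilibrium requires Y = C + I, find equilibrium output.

Y = 6723

MPC = (1013.1 − 846.72)/(790 − 508) = 166.38/282 = 0.59
a = 846.72 − 0.59(508) = 547
Equilibrium: Y = 547 + 0.59Y + 2209.43
0.41Y = 2756.43, so Y = 2756.43/0.41 = 6723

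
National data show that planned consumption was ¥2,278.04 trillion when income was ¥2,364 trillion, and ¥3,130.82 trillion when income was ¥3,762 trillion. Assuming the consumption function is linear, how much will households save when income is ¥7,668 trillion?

MPC = (3130.82 − 2278.04)/(3762 − 2364) = 852.78/1398 = 0.61
a = 2278.04 − 0.61(2364) = 2278.04 − 1442.04 = 836
C = 836 + 0.61(7668) = 5513.48
S = 7668 − 5513.48 = 2154.52

S = 2154.52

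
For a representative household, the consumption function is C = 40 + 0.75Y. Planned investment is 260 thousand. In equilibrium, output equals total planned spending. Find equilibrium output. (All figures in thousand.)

Y = 1200

Y = C + I = 40 + 0.75Y + 260
Y − 0.75Y = 300
0.25Y = 300, so Y = 300/0.25 = 1200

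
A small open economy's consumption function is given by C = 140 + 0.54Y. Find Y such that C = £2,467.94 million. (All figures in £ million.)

Y = 4311

140 + 0.54Y = 2467.94
0.54Y = 2327.94, so Y = 2327.94/0.54 = 4311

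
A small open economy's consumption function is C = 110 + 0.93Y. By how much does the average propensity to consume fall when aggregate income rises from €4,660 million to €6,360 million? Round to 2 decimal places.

ΔAPC = 0.01

At Y = 4660: C = 110 + 0.93(4660) = 4443.8, APC = 4443.8/4660 = 0.954
At Y = 6360: C = 6024.8, APC = 6024.8/6360 = 0.947
Fall in APC = 0.954 − 0.947 = 0.007 ≈ 0.01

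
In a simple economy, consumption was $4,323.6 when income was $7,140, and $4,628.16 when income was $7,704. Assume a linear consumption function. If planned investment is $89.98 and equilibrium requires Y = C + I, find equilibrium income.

MPC = (4628.16 − 4323.6)/(7704 − 7140) = 304.56/564 = 0.54
a = 4323.6 − 0.54(7140) = 468
Equilibrium: Y = 468 + 0.54Y + 89.98
0.46Y = 557.98, so Y = 557.98/0.46 = 1213

Y = 1213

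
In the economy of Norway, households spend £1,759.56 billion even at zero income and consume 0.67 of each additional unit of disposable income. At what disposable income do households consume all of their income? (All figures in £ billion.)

At break-even, C = Y: 1759.56 + 0.67Y = Y
0.33Y = 1759.56, so Y = 1759.56/0.33 = 5332

Y = 5332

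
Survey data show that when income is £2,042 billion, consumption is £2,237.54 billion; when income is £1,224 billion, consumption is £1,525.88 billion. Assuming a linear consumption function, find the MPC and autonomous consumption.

MPC = 0.87; a = 461

MPC = ΔC/ΔY = (2237.54 − 1525.88)/(2042 − 1224) = 711.66/818 = 0.87
a = C − MPC·Y = 1525.88 − 0.87(1224) = 1525.88 − 1064.88 = 461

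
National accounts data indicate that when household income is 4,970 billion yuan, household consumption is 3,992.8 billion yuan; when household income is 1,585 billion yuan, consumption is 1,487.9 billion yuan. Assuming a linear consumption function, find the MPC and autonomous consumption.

MPC = ΔC/ΔY = (3992.8 − 1487.9)/(4970 − 1585) = 2504.9/3385 = 0.74
a = C − MPC·Y = 1487.9 − 0.74(1585) = 1487.9 − 1172.9 = 315

MPC = 0.74; a = 315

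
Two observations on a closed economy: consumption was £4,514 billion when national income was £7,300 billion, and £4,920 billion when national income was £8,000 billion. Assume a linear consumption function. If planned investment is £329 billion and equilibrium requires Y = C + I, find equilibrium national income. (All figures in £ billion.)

Y = 1450

MPC = (4920 − 4514)/(8000 − 7300) = 406/700 = 0.58
a = 4514 − 0.58(7300) = 280
Equilibrium: Y = 280 + 0.58Y + 329
0.42Y = 609, so Y = 609/0.42 = 1450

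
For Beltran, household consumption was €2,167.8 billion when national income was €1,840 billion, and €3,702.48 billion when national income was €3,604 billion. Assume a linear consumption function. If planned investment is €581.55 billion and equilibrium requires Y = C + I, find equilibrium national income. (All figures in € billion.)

Y = 8835

MPC = (3702.48 − 2167.8)/(3604 − 1840) = 1534.68/1764 = 0.87
a = 2167.8 − 0.87(1840) = 567
Equilibrium: Y = 567 + 0.87Y + 581.55
0.13Y = 1148.55, so Y = 1148.55/0.13 = 8835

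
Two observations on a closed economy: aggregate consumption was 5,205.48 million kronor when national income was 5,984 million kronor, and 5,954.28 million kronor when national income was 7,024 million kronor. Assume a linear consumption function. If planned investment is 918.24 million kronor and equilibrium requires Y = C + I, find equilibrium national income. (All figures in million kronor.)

MPC = (5954.28 − 5205.48)/(7024 − 5984) = 748.8/1040 = 0.72
a = 5205.48 − 0.72(5984) = 897
Equilibrium: Y = 897 + 0.72Y + 918.24
0.28Y = 1815.24, so Y = 1815.24/0.28 = 6483

Y = 6483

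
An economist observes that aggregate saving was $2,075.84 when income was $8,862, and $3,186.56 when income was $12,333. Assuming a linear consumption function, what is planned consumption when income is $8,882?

MPS = ΔS/ΔY = (3186.56 − 2075.84)/(12333 − 8862) = 1110.72/3471 = 0.32
MPC = 1 − MPS = 0.68
Autonomous saving = 2075.84 − 0.32(8862) = -760, so a = 760
C = 760 + 0.68(8882) = 760 + 6039.76 = 6799.76

C = 6799.76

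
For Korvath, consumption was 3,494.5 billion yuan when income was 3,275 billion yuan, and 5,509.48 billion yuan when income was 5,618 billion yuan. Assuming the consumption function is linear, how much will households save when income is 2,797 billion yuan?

MPC = (5509.48 − 3494.5)/(5618 − 3275) = 2014.98/2343 = 0.86
a = 3494.5 − 0.86(3275) = 3494.5 − 2816.5 = 678
C = 678 + 0.86(2797) = 3083.42
S = 2797 − 3083.42 = -286.42

S = -286.42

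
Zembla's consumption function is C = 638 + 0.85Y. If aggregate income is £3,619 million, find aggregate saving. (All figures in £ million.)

C = 638 + 0.85(3619) = 638 + 3076.15 = 3714.15
S = Y − C = 3619 − 3714.15 = -95.15

S = -95.15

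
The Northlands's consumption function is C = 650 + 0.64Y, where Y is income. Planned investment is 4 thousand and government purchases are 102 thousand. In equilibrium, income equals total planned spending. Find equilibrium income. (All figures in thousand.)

Y = 2100

Y = C + I + G = 650 + 0.64Y + 4 + 102
Y − 0.64Y = 756
0.36Y = 756, so Y = 756/0.36 = 2100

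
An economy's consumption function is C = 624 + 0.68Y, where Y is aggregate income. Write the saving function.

S = Y − C = Y − (624 + 0.68Y) = -624 + (1 − 0.68)Y

S = -624 + 0.32Y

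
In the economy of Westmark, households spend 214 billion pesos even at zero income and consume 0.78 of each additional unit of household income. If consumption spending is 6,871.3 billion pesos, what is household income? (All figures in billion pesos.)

214 + 0.78Y = 6871.3
0.78Y = 6657.3, so Y = 6657.3/0.78 = 8535

Y = 8535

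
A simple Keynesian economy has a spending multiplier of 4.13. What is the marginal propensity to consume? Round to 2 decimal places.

k = 1/(1 − MPC), so 1 − MPC = 1/k = 1/4.13 = 0.2421
MPC = 1 − 0.2421 = 0.76

MPC = 0.76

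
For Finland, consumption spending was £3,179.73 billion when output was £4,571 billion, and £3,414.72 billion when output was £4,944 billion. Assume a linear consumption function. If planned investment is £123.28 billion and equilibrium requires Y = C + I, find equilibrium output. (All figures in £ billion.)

MPC = (3414.72 − 3179.73)/(4944 − 4571) = 234.99/373 = 0.63
a = 3179.73 − 0.63(4571) = 300
Equilibrium: Y = 300 + 0.63Y + 123.28
0.37Y = 423.28, so Y = 423.28/0.37 = 1144

Y = 1144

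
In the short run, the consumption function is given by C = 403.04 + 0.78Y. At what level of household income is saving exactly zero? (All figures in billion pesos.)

Y = 1832

At break-even, C = Y: 403.04 + 0.78Y = Y
0.22Y = 403.04, so Y = 403.04/0.22 = 1832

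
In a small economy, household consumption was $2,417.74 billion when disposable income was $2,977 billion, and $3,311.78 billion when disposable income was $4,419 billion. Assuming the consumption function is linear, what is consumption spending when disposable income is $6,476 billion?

MPC = (3311.78 − 2417.74)/(4419 − 2977) = 894.04/1442 = 0.62
a = 2417.74 − 0.62(2977) = 2417.74 − 1845.74 = 572
C = 572 + 0.62(6476) = 572 + 4015.12 = 4587.12

C = 4587.12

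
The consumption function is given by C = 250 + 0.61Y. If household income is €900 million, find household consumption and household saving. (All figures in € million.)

C = 250 + 0.61(900) = 250 + 549 = 799
S = Y − C = 900 − 799 = 101

C = 799; S = 101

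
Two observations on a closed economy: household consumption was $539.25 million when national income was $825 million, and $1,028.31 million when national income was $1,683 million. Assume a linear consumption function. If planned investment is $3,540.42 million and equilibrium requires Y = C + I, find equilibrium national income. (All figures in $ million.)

MPC = (1028.31 − 539.25)/(1683 − 825) = 489.06/858 = 0.57
a = 539.25 − 0.57(825) = 69
Equilibrium: Y = 69 + 0.57Y + 3540.42
0.43Y = 3609.42, so Y = 3609.42/0.43 = 8394

Y = 8394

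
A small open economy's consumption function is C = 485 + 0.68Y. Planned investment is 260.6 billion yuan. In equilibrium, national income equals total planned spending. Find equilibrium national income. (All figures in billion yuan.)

Y = 2330

Y = C + I = 485 + 0.68Y + 260.6
Y − 0.68Y = 745.6
0.32Y = 745.6, so Y = 745.6/0.32 = 2330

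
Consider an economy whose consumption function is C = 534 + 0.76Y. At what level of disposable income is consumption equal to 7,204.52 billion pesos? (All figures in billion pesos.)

534 + 0.76Y = 7204.52
0.76Y = 6670.52, so Y = 6670.52/0.76 = 8777

Y = 8777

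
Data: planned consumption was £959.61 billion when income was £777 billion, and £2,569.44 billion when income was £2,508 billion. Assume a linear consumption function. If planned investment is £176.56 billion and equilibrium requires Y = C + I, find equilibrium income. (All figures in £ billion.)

Y = 5908

MPC = (2569.44 − 959.61)/(2508 − 777) = 1609.83/1731 = 0.93
a = 959.61 − 0.93(777) = 237
Equilibrium: Y = 237 + 0.93Y + 176.56
0.07Y = 413.56, so Y = 413.56/0.07 = 5908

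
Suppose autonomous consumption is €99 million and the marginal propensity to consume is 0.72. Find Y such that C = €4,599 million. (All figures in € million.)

Y = 6250

99 + 0.72Y = 4599
0.72Y = 4500, so Y = 4500/0.72 = 6250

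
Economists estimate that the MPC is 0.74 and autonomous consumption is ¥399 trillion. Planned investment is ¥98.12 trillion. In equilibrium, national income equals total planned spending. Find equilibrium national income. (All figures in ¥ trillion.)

Y = C + I = 399 + 0.74Y + 98.12
Y − 0.74Y = 497.12
0.26Y = 497.12, so Y = 497.12/0.26 = 1912

Y = 1912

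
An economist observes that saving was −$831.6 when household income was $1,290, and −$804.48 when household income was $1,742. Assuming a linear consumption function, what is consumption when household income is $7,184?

C = 7661.96

MPS = ΔS/ΔY = (-804.48 − (-831.6))/(1742 − 1290) = 27.12/452 = 0.06
MPC = 1 − MPS = 0.94
Autonomous saving = -831.6 − 0.06(1290) = -909, so a = 909
C = 909 + 0.94(7184) = 909 + 6752.96 = 7661.96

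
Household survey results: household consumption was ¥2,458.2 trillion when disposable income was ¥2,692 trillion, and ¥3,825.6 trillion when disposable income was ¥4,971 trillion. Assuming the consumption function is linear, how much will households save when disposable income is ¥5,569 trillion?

S = 1384.6

MPC = (3825.6 − 2458.2)/(4971 − 2692) = 1367.4/2279 = 0.6
a = 2458.2 − 0.6(2692) = 2458.2 − 1615.2 = 843
C = 843 + 0.6(5569) = 4184.4
S = 5569 − 4184.4 = 1384.6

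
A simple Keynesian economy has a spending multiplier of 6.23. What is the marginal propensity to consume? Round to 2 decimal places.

MPC = 0.84

k = 1/(1 − MPC), so 1 − MPC = 1/k = 1/6.23 = 0.1605
MPC = 1 − 0.1605 = 0.84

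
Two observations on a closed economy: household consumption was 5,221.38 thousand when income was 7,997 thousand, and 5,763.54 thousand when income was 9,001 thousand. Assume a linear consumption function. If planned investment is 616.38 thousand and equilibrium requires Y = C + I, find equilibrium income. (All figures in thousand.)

Y = 3303

MPC = (5763.54 − 5221.38)/(9001 − 7997) = 542.16/1004 = 0.54
a = 5221.38 − 0.54(7997) = 903
Equilibrium: Y = 903 + 0.54Y + 616.38
0.46Y = 1519.38, so Y = 1519.38/0.46 = 3303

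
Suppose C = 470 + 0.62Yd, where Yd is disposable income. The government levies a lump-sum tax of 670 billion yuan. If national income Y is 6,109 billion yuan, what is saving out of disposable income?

Yd = Y − T = 6109 − 670 = 5439
C = 470 + 0.62(5439) = 470 + 3372.18 = 3842.18
S = Yd − C = 5439 − 3842.18 = 1596.82

S = 1596.82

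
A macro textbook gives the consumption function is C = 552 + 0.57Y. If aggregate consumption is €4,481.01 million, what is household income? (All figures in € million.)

Y = 6893

552 + 0.57Y = 4481.01
0.57Y = 3929.01, so Y = 3929.01/0.57 = 6893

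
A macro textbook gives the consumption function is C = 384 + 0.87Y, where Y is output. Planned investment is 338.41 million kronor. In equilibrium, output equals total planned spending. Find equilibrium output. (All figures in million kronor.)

Y = 5557

Y = C + I = 384 + 0.87Y + 338.41
Y − 0.87Y = 722.41
0.13Y = 722.41, so Y = 722.41/0.13 = 5557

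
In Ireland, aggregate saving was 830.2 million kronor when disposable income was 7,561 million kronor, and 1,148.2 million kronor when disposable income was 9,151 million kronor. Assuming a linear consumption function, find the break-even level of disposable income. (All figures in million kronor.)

MPS = ΔS/ΔY = (1148.2 − 830.2)/(9151 − 7561) = 318/1590 = 0.2
MPC = 1 − MPS = 0.8
From S(7561) = 830.2: −a + 0.2(7561) = 830.2, so a = 1512.2 − 830.2 = 682
Break-even (S = 0): Y = a/MPS = 682/0.2 = 3410

Y = 3410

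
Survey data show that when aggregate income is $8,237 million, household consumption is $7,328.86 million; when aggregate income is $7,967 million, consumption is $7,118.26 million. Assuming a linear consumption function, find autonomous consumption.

a = 904

MPC = ΔC/ΔY = (7328.86 − 7118.26)/(8237 − 7967) = 210.6/270 = 0.78
a = C − MPC·Y = 7118.26 − 0.78(7967) = 7118.26 − 6214.26 = 904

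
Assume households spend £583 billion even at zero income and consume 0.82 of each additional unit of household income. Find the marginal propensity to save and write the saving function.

MPS = 1 − MPC = 1 − 0.82 = 0.18
S = Y − C = -583 + 0.18Y

MPS = 0.18; S = -583 + 0.18Y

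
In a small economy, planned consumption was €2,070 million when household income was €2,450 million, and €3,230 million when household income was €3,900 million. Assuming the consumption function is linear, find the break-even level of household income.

Y = 550

MPC = (3230 − 2070)/(3900 − 2450) = 1160/1450 = 0.8
a = 2070 − 0.8(2450) = 2070 − 1960 = 110
Break-even: Y = a/(1−MPC) = 110/0.2 = 550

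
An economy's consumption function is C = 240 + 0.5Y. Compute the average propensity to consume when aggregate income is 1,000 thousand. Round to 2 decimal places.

C = 240 + 0.5(1000) = 740
APC = C/Y = 740/1000 = 0.74

APC = 0.74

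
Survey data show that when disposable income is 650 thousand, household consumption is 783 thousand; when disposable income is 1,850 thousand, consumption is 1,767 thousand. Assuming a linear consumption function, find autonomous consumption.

a = 250

MPC = ΔC/ΔY = (1767 − 783)/(1850 − 650) = 984/1200 = 0.82
a = C − MPC·Y = 783 − 0.82(650) = 783 − 533 = 250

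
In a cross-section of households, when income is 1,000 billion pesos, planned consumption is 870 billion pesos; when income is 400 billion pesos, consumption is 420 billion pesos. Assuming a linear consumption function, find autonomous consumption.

a = 120

MPC = ΔC/ΔY = (870 − 420)/(1000 − 400) = 450/600 = 0.75
a = C − MPC·Y = 420 − 0.75(400) = 420 − 300 = 120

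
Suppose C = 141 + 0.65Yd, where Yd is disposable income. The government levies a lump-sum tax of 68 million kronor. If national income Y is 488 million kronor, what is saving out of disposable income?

S = 6

Yd = Y − T = 488 − 68 = 420
C = 141 + 0.65(420) = 141 + 273 = 414
S = Yd − C = 420 − 414 = 6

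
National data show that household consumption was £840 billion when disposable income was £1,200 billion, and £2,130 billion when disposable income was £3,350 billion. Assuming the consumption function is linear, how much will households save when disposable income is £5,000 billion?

MPC = (2130 − 840)/(3350 − 1200) = 1290/2150 = 0.6
a = 840 − 0.6(1200) = 840 − 720 = 120
C = 120 + 0.6(5000) = 3120
S = 5000 − 3120 = 1880

S = 1880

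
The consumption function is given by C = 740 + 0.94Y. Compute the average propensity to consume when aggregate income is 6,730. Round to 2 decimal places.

C = 740 + 0.94(6730) = 7066.2
APC = C/Y = 7066.2/6730 = 1.05

APC = 1.05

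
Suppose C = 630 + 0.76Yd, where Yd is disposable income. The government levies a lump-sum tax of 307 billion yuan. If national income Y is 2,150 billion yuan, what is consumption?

Yd = Y − T = 2150 − 307 = 1843
C = 630 + 0.76(1843) = 630 + 1400.68 = 2030.68

C = 2030.68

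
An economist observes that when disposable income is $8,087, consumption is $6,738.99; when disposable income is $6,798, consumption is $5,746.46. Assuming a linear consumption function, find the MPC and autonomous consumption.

MPC = ΔC/ΔY = (6738.99 − 5746.46)/(8087 − 6798) = 992.53/1289 = 0.77
a = C − MPC·Y = 5746.46 − 0.77(6798) = 5746.46 − 5234.46 = 512

MPC = 0.77; a = 512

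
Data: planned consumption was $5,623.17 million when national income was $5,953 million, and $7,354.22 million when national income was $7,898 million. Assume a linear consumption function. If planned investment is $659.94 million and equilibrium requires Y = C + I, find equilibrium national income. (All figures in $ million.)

MPC = (7354.22 − 5623.17)/(7898 − 5953) = 1731.05/1945 = 0.89
a = 5623.17 − 0.89(5953) = 325
Equilibrium: Y = 325 + 0.89Y + 659.94
0.11Y = 984.94, so Y = 984.94/0.11 = 8954

Y = 8954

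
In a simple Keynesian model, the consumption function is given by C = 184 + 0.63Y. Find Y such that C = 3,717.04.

184 + 0.63Y = 3717.04
0.63Y = 3533.04, so Y = 3533.04/0.63 = 5608

Y = 5608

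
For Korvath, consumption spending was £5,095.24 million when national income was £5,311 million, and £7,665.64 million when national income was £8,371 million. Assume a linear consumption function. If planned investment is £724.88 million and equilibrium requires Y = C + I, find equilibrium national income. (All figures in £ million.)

MPC = (7665.64 − 5095.24)/(8371 − 5311) = 2570.4/3060 = 0.84
a = 5095.24 − 0.84(5311) = 634
Equilibrium: Y = 634 + 0.84Y + 724.88
0.16Y = 1358.88, so Y = 1358.88/0.16 = 8493

Y = 8493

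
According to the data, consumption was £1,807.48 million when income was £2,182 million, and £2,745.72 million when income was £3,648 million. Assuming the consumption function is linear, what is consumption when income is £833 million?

C = 944.12

MPC = (2745.72 − 1807.48)/(3648 − 2182) = 938.24/1466 = 0.64
a = 1807.48 − 0.64(2182) = 1807.48 − 1396.48 = 411
C = 411 + 0.64(833) = 411 + 533.12 = 944.12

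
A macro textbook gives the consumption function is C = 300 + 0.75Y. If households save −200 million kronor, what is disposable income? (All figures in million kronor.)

S = Y − C = -300 + 0.25Y
-300 + 0.25Y = -200, so 0.25Y = 100 and Y = 400

Y = 400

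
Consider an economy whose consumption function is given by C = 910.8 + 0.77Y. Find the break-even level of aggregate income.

Y = 3960

At break-even, C = Y: 910.8 + 0.77Y = Y
0.23Y = 910.8, so Y = 910.8/0.23 = 3960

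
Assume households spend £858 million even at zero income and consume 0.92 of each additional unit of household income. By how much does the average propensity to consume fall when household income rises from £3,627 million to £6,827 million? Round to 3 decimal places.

ΔAPC = 0.111

At Y = 3627: C = 858 + 0.92(3627) = 4194.84, APC = 4194.84/3627 = 1.1566
At Y = 6827: C = 7138.84, APC = 7138.84/6827 = 1.0457
Fall in APC = 1.1566 − 1.0457 = 0.1109 ≈ 0.111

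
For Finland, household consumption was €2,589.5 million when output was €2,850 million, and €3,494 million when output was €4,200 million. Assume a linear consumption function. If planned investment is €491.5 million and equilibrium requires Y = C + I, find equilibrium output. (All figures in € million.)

MPC = (3494 − 2589.5)/(4200 − 2850) = 904.5/1350 = 0.67
a = 2589.5 − 0.67(2850) = 680
Equilibrium: Y = 680 + 0.67Y + 491.5
0.33Y = 1171.5, so Y = 1171.5/0.33 = 3550

Y = 3550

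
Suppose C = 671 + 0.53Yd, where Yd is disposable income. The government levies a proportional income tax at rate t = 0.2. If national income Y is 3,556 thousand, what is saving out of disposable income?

S = 666.056

Yd = (1 − 0.2)(3556) = 0.8(3556) = 2844.8
C = 671 + 0.53(2844.8) = 671 + 1507.744 = 2178.744
S = Yd − C = 2844.8 − 2178.744 = 666.056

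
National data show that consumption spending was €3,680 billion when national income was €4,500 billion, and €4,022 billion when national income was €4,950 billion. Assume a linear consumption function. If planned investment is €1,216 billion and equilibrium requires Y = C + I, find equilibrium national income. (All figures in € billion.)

Y = 6150

MPC = (4022 − 3680)/(4950 − 4500) = 342/450 = 0.76
a = 3680 − 0.76(4500) = 260
Equilibrium: Y = 260 + 0.76Y + 1216
0.24Y = 1476, so Y = 1476/0.24 = 6150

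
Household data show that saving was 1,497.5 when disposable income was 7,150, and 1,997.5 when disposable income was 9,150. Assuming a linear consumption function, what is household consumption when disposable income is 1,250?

MPS = ΔS/ΔY = (1997.5 − 1497.5)/(9150 − 7150) = 500/2000 = 0.25
MPC = 1 − MPS = 0.75
Autonomous saving = 1497.5 − 0.25(7150) = -290, so a = 290
C = 290 + 0.75(1250) = 290 + 937.5 = 1227.5

C = 1227.5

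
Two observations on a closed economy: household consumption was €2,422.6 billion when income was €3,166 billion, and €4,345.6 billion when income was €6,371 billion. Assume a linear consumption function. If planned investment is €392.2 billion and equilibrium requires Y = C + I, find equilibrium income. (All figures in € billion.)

MPC = (4345.6 − 2422.6)/(6371 − 3166) = 1923/3205 = 0.6
a = 2422.6 − 0.6(3166) = 523
Equilibrium: Y = 523 + 0.6Y + 392.2
0.4Y = 915.2, so Y = 915.2/0.4 = 2288

Y = 2288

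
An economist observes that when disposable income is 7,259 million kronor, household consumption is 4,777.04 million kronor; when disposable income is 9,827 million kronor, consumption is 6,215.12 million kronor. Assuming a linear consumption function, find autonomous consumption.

a = 712

MPC = ΔC/ΔY = (6215.12 − 4777.04)/(9827 − 7259) = 1438.08/2568 = 0.56
a = C − MPC·Y = 4777.04 − 0.56(7259) = 4777.04 − 4065.04 = 712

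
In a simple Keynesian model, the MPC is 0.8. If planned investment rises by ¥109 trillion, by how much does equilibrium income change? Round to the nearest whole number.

ΔY ≈ 545

The multiplier is 1/(1 − MPC) = 1/0.2.
ΔY = 109/0.2 = 545.00 ≈ 545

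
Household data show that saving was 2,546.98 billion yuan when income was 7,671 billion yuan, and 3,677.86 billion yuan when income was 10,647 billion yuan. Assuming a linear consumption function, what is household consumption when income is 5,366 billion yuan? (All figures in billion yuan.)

MPS = ΔS/ΔY = (3677.86 − 2546.98)/(10647 − 7671) = 1130.88/2976 = 0.38
MPC = 1 − MPS = 0.62
Autonomous saving = 2546.98 − 0.38(7671) = -368, so a = 368
C = 368 + 0.62(5366) = 368 + 3326.92 = 3694.92

C = 3694.92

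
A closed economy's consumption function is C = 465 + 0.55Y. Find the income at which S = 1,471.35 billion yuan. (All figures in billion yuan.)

S = Y − C = -465 + 0.45Y
-465 + 0.45Y = 1471.35, so 0.45Y = 1936.35 and Y = 4303

Y = 4303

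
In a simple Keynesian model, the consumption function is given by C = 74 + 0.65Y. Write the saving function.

S = Y − C = Y − (74 + 0.65Y) = -74 + (1 − 0.65)Y

S = -74 + 0.35Y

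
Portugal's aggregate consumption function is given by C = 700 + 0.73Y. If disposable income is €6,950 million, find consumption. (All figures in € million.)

C = 700 + 0.73(6950) = 700 + 5073.5 = 5773.5

C = 5773.5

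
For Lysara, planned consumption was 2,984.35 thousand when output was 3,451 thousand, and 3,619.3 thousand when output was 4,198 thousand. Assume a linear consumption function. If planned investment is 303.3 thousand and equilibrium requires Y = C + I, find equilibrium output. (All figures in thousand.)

Y = 2362

MPC = (3619.3 − 2984.35)/(4198 − 3451) = 634.95/747 = 0.85
a = 2984.35 − 0.85(3451) = 51
Equilibrium: Y = 51 + 0.85Y + 303.3
0.15Y = 354.3, so Y = 354.3/0.15 = 2362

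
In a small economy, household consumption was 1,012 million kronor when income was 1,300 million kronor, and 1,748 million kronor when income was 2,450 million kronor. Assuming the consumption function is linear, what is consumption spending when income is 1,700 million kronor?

C = 1268

MPC = (1748 − 1012)/(2450 − 1300) = 736/1150 = 0.64
a = 1012 − 0.64(1300) = 1012 − 832 = 180
C = 180 + 0.64(1700) = 180 + 1088 = 1268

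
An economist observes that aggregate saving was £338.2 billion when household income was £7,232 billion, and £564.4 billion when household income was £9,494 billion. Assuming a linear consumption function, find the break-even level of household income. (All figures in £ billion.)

MPS = ΔS/ΔY = (564.4 − 338.2)/(9494 − 7232) = 226.2/2262 = 0.1
MPC = 1 − MPS = 0.9
From S(7232) = 338.2: −a + 0.1(7232) = 338.2, so a = 723.2 − 338.2 = 385
Break-even (S = 0): Y = a/MPS = 385/0.1 = 3850

Y = 3850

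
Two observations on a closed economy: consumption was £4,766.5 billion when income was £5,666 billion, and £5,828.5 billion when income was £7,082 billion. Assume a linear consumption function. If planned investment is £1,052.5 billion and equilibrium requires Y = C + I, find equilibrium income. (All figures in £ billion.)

MPC = (5828.5 − 4766.5)/(7082 − 5666) = 1062/1416 = 0.75
a = 4766.5 − 0.75(5666) = 517
Equilibrium: Y = 517 + 0.75Y + 1052.5
0.25Y = 1569.5, so Y = 1569.5/0.25 = 6278

Y = 6278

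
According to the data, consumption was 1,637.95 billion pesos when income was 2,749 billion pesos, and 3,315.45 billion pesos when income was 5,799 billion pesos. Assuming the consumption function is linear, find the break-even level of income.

MPC = (3315.45 − 1637.95)/(5799 − 2749) = 1677.5/3050 = 0.55
a = 1637.95 − 0.55(2749) = 1637.95 − 1511.95 = 126
Break-even: Y = a/(1−MPC) = 126/0.45 = 280

Y = 280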